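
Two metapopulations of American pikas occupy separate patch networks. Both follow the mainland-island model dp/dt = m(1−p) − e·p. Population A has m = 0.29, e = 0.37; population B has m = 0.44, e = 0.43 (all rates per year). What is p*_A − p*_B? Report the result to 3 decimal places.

A: p*_A = m/(m+e) = 0.29/0.6600 = 0.4394.
B: p*_B = 0.44/0.8700 = 0.5057.
p*_A − p*_B = 0.4394 − 0.5057 = -0.0664.

-0.066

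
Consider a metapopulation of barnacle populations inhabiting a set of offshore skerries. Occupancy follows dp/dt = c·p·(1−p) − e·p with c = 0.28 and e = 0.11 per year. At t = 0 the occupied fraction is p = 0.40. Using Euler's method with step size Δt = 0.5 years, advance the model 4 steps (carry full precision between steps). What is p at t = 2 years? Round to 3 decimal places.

Update rule: p ← p + [c·p·(1−p) − e·p]·Δt with Δt = 0.5.
t = 0.5: p = 0.40000 + (+0.01160) = 0.41160
t = 1: p = 0.41160 + (+0.01127) = 0.42287
t = 1.5: p = 0.42287 + (+0.01091) = 0.43378
t = 2: p = 0.43378 + (+0.01053) = 0.44431

0.444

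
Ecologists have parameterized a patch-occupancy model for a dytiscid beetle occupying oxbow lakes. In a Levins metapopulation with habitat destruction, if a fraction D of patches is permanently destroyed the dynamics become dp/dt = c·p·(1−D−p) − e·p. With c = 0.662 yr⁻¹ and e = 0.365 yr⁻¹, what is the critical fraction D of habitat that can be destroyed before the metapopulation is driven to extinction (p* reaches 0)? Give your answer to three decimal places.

The nontrivial equilibrium is p* = (1−D) − e/c; extinction occurs when this hits zero.
So D_crit = 1 − e/c = 1 − 0.365/0.662 = 1 − 0.5514 = 0.4486.
Note this equals the original equilibrium occupancy — the Levins extinction-debt result.

0.449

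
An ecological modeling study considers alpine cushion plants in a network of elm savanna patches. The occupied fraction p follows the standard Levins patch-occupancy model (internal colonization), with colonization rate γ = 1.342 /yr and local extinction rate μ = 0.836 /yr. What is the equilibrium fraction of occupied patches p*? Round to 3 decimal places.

Setting dp/dt = 0 and dividing through by p* gives γ·(1−p*) = μ.
So p* = 1 − μ/γ = 1 − 0.836/1.342 = 1 − 0.6230 = 0.3770.

0.377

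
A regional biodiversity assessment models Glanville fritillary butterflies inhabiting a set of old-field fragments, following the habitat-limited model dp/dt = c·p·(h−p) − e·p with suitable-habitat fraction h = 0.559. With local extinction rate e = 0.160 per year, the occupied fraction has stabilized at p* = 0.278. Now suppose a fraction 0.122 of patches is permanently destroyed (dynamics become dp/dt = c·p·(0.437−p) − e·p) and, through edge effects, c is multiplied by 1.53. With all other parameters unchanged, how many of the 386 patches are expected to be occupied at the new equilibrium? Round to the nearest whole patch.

Balance c(h−p*) = e gives c = e/(0.559 − 0.27800) = 0.160/0.28100 = 0.56940.
New p* = 0.437 − e/c = 0.437 − 0.16000/0.87118 = 0.25334.
Expected occupied = 386 × 0.25334 = 97.79 ≈ 98.

98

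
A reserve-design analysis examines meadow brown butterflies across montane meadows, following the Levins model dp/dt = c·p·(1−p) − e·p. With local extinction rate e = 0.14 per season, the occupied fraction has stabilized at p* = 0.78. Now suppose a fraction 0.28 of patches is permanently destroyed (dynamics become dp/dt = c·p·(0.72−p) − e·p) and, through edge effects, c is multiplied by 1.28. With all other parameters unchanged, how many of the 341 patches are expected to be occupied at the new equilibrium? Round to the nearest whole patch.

187

Balance c(1−p*) = e gives c = e/(1 − 0.78000) = 0.14/0.22000 = 0.63636.
New p* = 0.72 − e/c = 0.72 − 0.14000/0.81454 = 0.54812.
Expected occupied = 341 × 0.54812 = 186.91 ≈ 187.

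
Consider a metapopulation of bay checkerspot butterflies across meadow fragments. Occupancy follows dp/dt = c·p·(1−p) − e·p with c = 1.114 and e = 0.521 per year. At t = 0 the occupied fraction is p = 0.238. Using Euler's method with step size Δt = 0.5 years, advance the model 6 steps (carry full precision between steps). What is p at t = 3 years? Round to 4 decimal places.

Update rule: p ← p + [c·p·(1−p) − e·p]·Δt with Δt = 0.5.
p: 0.23800 → 0.27702  (Δp = +0.03902)
p: 0.27702 → 0.31641  (Δp = +0.03939)
p: 0.31641 → 0.35446  (Δp = +0.03805)
p: 0.35446 → 0.38957  (Δp = +0.03511)
p: 0.38957 → 0.42055  (Δp = +0.03097)
p: 0.42055 → 0.44673  (Δp = +0.02618)

0.4467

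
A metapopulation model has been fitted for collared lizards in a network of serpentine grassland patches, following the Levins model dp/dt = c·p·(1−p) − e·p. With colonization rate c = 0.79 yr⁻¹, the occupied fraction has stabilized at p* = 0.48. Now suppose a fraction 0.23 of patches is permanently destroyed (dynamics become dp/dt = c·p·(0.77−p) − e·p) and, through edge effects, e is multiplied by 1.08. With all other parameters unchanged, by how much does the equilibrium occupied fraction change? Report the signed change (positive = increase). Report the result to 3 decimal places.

Balance c(1−p*) = e gives e = 0.79×(1 − 0.48000) = 0.41080.
New p* = 0.77 − e/c = 0.77 − 0.44366/0.79000 = 0.20841.
Δp* = 0.20841 − 0.48000 = -0.27159.

-0.272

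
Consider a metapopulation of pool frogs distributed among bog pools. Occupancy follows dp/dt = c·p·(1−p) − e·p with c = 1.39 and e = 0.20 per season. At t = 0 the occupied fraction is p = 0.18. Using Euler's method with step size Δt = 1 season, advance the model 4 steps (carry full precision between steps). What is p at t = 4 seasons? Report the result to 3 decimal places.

0.862

Update rule: p ← p + [c·p·(1−p) − e·p]·Δt with Δt = 1.
  1  |  dp/dt·Δt = +0.169164  |  p_1 = 0.349164
  2  |  dp/dt·Δt = +0.246043  |  p_2 = 0.595207
  3  |  dp/dt·Δt = +0.215859  |  p_3 = 0.811066
  4  |  dp/dt·Δt = +0.050788  |  p_4 = 0.861854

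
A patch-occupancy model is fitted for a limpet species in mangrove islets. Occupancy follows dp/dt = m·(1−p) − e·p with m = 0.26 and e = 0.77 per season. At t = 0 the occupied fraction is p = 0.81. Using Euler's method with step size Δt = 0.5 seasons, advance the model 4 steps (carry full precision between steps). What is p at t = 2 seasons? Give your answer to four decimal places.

Update rule: p ← p + [m·(1−p) − e·p]·Δt with Δt = 0.5.
  1  |  dp/dt·Δt = -0.287150  |  p_1 = 0.522850
  2  |  dp/dt·Δt = -0.139268  |  p_2 = 0.383582
  3  |  dp/dt·Δt = -0.067545  |  p_3 = 0.316037
  4  |  dp/dt·Δt = -0.032759  |  p_4 = 0.283278

0.2833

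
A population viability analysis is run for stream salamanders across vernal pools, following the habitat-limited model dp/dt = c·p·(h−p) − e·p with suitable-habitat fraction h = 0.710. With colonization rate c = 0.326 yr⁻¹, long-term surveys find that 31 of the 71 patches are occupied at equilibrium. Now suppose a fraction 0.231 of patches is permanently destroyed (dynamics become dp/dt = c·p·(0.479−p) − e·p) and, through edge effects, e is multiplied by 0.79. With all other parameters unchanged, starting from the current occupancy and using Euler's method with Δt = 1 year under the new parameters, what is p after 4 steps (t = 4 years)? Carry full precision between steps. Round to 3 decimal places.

0.362

Observed p* = 31/71 = 0.43662.
Balance c(h−p*) = e gives e = 0.326×(0.71 − 0.43662) = 0.08912.
Starting from p₀ = 0.43662; update p ← p + (dp/dt)·Δt with the new parameters.
step 1: Δp = -0.02471, p = 0.41191
step 2: Δp = -0.01999, p = 0.39192
step 3: Δp = -0.01647, p = 0.37545
step 4: Δp = -0.01376, p = 0.36169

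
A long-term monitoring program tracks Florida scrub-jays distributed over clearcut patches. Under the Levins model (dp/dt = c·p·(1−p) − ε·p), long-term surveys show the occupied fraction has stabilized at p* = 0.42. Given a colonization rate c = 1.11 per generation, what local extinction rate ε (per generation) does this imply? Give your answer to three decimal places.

At equilibrium c(1−p*) = ε.
ε = 1.11 × (1 − 0.42) = 1.11 × 0.5800 = 0.6438.

0.644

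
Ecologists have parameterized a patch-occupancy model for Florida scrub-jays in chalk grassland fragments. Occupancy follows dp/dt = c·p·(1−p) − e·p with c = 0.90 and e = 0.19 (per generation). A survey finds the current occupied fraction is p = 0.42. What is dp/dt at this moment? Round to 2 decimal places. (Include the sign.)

0.14

Colonization term: c·p·(1−p) = 0.90×0.42×0.5800 = 0.21924.
Extinction term: e·p = 0.07980.
dp/dt = 0.21924 − 0.07980 = 0.13944.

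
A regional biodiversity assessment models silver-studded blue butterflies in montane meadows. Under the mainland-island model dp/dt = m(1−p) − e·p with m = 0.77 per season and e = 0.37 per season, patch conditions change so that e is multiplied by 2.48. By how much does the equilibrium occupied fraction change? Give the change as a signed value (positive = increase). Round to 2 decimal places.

Before: p* = 0.77/(0.77+0.37) = 0.6754.
After: m = 0.77, e = 0.9176; p* = 0.77/1.6876 = 0.4563.
Δp* = 0.4563 − 0.6754 = -0.2192.

-0.22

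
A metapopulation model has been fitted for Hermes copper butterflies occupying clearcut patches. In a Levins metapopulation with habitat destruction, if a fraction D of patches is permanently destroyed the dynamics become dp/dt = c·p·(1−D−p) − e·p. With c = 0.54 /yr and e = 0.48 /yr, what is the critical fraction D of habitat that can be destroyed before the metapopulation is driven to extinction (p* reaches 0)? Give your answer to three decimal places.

The nontrivial equilibrium is p* = (1−D) − e/c; extinction occurs when this hits zero.
So D_crit = 1 − e/c = 1 − 0.48/0.54 = 1 − 0.8889 = 0.1111.
This equals the undisturbed p*, a classic result of Lande's extension.

0.111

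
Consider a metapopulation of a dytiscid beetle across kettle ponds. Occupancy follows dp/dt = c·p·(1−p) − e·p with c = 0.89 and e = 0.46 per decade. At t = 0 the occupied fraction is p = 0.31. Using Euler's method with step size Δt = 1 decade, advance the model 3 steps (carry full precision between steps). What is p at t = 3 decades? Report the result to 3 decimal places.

0.428

Update rule: p ← p + [c·p·(1−p) − e·p]·Δt with Δt = 1.
p: 0.31000 → 0.35777  (Δp = +0.04777)
p: 0.35777 → 0.39769  (Δp = +0.03992)
p: 0.39769 → 0.42794  (Δp = +0.03025)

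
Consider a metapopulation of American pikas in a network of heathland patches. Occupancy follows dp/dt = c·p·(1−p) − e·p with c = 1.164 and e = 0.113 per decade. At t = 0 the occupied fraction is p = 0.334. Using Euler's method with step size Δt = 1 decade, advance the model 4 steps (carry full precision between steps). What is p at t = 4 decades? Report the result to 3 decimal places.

0.903

Update rule: p ← p + [c·p·(1−p) − e·p]·Δt with Δt = 1.
t = 1: p = 0.33400 + (+0.22118) = 0.55518
t = 2: p = 0.55518 + (+0.22472) = 0.77990
t = 3: p = 0.77990 + (+0.11168) = 0.89158
t = 4: p = 0.89158 + (+0.01177) = 0.90335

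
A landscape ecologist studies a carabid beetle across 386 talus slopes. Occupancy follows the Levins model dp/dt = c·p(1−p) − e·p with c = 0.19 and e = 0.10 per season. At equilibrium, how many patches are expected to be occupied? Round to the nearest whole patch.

183

p* = 1 − e/c = 1 − 0.10/0.19 = 0.4737.
Expected occupied patches = N × p* = 386 × 0.4737 = 182.84 ≈ 183.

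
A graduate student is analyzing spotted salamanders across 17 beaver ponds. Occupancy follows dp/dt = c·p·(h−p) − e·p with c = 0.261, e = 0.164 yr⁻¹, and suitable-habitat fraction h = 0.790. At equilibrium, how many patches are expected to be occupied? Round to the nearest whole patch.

3

p* = h − e/c = 0.790 − 0.6284 = 0.1616.
Expected occupied patches = N × p* = 17 × 0.1616 = 2.75 ≈ 3.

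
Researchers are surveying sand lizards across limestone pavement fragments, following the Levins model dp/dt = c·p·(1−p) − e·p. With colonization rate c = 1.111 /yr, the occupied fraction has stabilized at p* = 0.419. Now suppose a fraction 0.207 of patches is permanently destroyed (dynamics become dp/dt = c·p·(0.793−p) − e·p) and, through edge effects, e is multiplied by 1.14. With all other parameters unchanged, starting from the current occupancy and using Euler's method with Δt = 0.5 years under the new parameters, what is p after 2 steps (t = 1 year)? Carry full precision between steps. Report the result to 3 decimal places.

Balance c(1−p*) = e gives e = 1.111×(1 − 0.41900) = 0.64549.
Starting from p₀ = 0.41900; update p ← p + (dp/dt)·Δt with the new parameters.
t = 0.5: p = 0.41900 + (-0.06711) = 0.35189
t = 1: p = 0.35189 + (-0.04324) = 0.30864

0.309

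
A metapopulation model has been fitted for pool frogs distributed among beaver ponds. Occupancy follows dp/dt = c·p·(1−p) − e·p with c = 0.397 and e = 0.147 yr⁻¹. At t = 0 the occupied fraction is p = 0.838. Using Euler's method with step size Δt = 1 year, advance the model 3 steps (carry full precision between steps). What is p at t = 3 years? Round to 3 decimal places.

Update rule: p ← p + [c·p·(1−p) − e·p]·Δt with Δt = 1.
  1  |  dp/dt·Δt = -0.069291  |  p_1 = 0.768709
  2  |  dp/dt·Δt = -0.042415  |  p_2 = 0.726294
  3  |  dp/dt·Δt = -0.027845  |  p_3 = 0.698449

0.698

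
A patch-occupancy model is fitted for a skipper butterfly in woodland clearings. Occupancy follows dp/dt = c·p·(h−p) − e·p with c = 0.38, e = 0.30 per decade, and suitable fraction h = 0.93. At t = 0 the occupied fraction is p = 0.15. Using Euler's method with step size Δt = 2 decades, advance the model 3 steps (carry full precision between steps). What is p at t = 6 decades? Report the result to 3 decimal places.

Update rule: p ← p + [c·p·(h−p) − e·p]·Δt with Δt = 2.
  1  |  dp/dt·Δt = -0.001080  |  p_1 = 0.148920
  2  |  dp/dt·Δt = -0.000950  |  p_2 = 0.147970
  3  |  dp/dt·Δt = -0.000837  |  p_3 = 0.147133

0.147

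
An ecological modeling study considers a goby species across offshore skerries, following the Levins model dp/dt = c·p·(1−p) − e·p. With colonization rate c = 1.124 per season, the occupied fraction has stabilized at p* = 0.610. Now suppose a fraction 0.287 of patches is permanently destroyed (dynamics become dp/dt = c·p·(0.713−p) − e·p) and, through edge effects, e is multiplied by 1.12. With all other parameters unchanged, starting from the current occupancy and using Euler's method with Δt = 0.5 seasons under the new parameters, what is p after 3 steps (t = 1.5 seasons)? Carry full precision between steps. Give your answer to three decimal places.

0.396

Balance c(1−p*) = e gives e = 1.124×(1 − 0.61000) = 0.43836.
Starting from p₀ = 0.61000; update p ← p + (dp/dt)·Δt with the new parameters.
t = 0.5: p = 0.61000 + (-0.11443) = 0.49557
t = 1: p = 0.49557 + (-0.06110) = 0.43447
t = 1.5: p = 0.43447 + (-0.03865) = 0.39583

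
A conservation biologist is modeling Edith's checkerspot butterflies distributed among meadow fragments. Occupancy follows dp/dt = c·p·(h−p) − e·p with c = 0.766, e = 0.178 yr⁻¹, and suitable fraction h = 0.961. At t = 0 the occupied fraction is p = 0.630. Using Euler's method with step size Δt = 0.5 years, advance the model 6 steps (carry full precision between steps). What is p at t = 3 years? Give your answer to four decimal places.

Update rule: p ← p + [c·p·(h−p) − e·p]·Δt with Δt = 0.5.
step 1: Δp = +0.02380, p = 0.65380
step 2: Δp = +0.01874, p = 0.67253
step 3: Δp = +0.01445, p = 0.68698
step 4: Δp = +0.01096, p = 0.69794
step 5: Δp = +0.00820, p = 0.70614
step 6: Δp = +0.00608, p = 0.71222

0.7122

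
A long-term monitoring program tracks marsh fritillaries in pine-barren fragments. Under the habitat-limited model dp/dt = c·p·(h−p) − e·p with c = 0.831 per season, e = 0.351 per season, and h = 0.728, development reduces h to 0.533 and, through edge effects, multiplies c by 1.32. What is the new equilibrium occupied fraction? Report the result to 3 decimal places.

0.213

Before: p* = h − e/c = 0.728 − 0.351/0.831 = 0.728 − 0.4224 = 0.3056.
After: c = 1.09692, e = 0.351, h = 0.533; p* = 0.533 − 0.351/1.09692 = 0.2130.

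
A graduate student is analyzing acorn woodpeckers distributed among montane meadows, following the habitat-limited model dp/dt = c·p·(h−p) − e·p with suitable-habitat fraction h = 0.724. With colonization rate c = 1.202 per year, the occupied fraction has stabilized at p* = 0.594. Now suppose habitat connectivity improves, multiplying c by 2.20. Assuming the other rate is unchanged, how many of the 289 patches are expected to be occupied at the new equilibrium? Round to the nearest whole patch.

192

Balance c(h−p*) = e gives e = 1.202×(0.724 − 0.59400) = 0.15626.
New p* = 0.724 − e/c = 0.724 − 0.15626/2.64440 = 0.66491.
Expected occupied = 289 × 0.66491 = 192.16 ≈ 192.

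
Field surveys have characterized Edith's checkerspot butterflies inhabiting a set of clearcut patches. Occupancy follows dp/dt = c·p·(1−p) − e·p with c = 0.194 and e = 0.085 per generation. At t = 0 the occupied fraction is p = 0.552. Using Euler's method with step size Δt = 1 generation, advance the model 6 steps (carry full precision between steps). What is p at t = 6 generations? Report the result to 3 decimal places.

0.557

Update rule: p ← p + [c·p·(1−p) − e·p]·Δt with Δt = 1.
t = 1: p = 0.55200 + (+0.00106) = 0.55306
t = 2: p = 0.55306 + (+0.00094) = 0.55400
t = 3: p = 0.55400 + (+0.00084) = 0.55484
t = 4: p = 0.55484 + (+0.00075) = 0.55560
t = 5: p = 0.55560 + (+0.00067) = 0.55627
t = 6: p = 0.55627 + (+0.00060) = 0.55688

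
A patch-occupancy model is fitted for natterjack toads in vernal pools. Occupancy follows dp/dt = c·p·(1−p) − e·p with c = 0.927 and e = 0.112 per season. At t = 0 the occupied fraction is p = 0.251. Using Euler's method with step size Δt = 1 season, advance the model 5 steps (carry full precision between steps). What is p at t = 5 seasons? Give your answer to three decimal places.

0.869

Update rule: p ← p + [c·p·(1−p) − e·p]·Δt with Δt = 1.
p: 0.25100 → 0.39716  (Δp = +0.14616)
p: 0.39716 → 0.57463  (Δp = +0.17746)
p: 0.57463 → 0.73686  (Δp = +0.16223)
p: 0.73686 → 0.83407  (Δp = +0.09722)
p: 0.83407 → 0.86895  (Δp = +0.03488)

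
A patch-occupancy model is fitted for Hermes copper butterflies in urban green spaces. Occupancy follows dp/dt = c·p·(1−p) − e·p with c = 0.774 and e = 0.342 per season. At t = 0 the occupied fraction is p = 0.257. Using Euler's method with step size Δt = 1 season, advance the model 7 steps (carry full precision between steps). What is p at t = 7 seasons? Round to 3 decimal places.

Update rule: p ← p + [c·p·(1−p) − e·p]·Δt with Δt = 1.
p: 0.25700 → 0.31690  (Δp = +0.05990)
p: 0.31690 → 0.37607  (Δp = +0.05917)
p: 0.37607 → 0.42907  (Δp = +0.05300)
p: 0.42907 → 0.47193  (Δp = +0.04286)
p: 0.47193 → 0.50342  (Δp = +0.03149)
p: 0.50342 → 0.52474  (Δp = +0.02132)
p: 0.52474 → 0.53831  (Δp = +0.01356)

0.538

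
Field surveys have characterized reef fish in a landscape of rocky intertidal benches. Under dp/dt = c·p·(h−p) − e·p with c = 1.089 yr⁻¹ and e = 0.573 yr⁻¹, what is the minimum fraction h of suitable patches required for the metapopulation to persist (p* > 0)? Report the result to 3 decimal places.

0.526

p* = h − e/c is positive only when h > e/c.
h_min = e/c = 0.573/1.089 = 0.5262.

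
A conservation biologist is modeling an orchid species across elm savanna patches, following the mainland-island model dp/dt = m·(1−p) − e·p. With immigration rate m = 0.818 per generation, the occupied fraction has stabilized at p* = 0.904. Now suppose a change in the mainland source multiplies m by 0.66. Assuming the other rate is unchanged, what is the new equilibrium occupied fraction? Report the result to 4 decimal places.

0.8614

Balance m(1−p*) = e·p* gives e = m(1−p*)/p* = 0.818×0.09600/0.90400 = 0.08687.
New p* = m/(m+e) = 0.53988/(0.53988+0.08687) = 0.86140.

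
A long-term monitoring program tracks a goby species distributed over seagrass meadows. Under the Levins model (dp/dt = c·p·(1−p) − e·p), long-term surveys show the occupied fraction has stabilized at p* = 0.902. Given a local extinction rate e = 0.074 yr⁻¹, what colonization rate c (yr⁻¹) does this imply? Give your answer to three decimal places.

0.755

At equilibrium c(1−p*) = e, so c = e/(1−p*).
c = 0.074/(1 − 0.902) = 0.074/0.0980 = 0.7551.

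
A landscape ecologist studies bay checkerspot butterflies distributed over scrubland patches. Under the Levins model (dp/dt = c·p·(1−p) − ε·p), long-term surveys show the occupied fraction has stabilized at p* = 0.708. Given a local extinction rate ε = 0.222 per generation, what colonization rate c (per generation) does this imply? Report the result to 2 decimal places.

0.76

At equilibrium c(1−p*) = ε, so c = ε/(1−p*).
c = 0.222/(1 − 0.708) = 0.222/0.2920 = 0.7603.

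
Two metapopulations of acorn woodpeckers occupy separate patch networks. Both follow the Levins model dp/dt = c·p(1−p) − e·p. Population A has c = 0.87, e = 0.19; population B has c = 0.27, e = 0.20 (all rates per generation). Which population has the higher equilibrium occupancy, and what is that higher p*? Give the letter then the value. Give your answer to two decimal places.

A: p*_A = 1 − 0.19/0.87 = 0.7816.
B: p*_B = 1 − 0.20/0.27 = 0.2593.
A is higher at 0.7816.

A, 0.78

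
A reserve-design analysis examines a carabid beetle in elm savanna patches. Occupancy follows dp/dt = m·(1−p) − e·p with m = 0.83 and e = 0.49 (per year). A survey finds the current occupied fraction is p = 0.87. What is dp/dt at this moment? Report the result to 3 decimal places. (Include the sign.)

Colonization term: m·(1−p) = 0.83×0.1300 = 0.10790.
Extinction term: e·p = 0.42630.
dp/dt = 0.10790 − 0.42630 = -0.31840.

-0.318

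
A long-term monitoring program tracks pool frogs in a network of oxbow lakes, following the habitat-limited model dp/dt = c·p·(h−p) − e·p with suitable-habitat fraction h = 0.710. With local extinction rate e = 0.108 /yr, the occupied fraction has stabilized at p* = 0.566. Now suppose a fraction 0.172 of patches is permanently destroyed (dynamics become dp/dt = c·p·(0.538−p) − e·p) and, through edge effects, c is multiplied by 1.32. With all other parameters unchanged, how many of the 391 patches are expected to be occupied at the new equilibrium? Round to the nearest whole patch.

168

Balance c(h−p*) = e gives c = e/(0.71 − 0.56600) = 0.108/0.14400 = 0.75000.
New p* = 0.538 − e/c = 0.538 − 0.10800/0.99000 = 0.42891.
Expected occupied = 391 × 0.42891 = 167.70 ≈ 168.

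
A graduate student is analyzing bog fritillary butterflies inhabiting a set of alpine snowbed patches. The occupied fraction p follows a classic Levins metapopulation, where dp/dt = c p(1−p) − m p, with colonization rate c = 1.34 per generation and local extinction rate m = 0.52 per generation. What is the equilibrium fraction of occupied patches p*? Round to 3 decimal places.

Setting dp/dt = 0 and dividing through by p* gives c·(1−p*) = m.
So p* = 1 − m/c = 1 − 0.52/1.34 = 1 − 0.3881 = 0.6119.

0.612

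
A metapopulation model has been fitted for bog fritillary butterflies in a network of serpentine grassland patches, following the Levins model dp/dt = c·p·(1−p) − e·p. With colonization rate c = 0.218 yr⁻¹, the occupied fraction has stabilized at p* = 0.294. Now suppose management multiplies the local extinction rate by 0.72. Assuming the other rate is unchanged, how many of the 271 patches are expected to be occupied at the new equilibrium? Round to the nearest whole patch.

Balance c(1−p*) = e gives e = 0.218×(1 − 0.29400) = 0.15391.
New p* = 1 − e/c = 1 − 0.11082/0.21800 = 0.49165.
Expected occupied = 271 × 0.49165 = 133.24 ≈ 133.

133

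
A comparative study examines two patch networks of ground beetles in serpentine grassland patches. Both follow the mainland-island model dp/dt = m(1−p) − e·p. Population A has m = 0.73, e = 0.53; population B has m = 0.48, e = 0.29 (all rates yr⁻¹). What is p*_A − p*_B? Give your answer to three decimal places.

A: p*_A = m/(m+e) = 0.73/1.2600 = 0.5794.
B: p*_B = 0.48/0.7700 = 0.6234.
p*_A − p*_B = 0.5794 − 0.6234 = -0.0440.

-0.044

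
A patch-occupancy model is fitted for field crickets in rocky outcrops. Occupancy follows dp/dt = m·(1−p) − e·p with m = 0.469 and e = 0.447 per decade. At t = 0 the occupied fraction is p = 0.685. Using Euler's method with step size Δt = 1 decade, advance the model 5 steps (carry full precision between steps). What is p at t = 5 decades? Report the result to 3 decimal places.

0.512

Update rule: p ← p + [m·(1−p) − e·p]·Δt with Δt = 1.
p: 0.68500 → 0.52654  (Δp = -0.15846)
p: 0.52654 → 0.51323  (Δp = -0.01331)
p: 0.51323 → 0.51211  (Δp = -0.00112)
p: 0.51211 → 0.51202  (Δp = -0.00009)
p: 0.51202 → 0.51201  (Δp = -0.00001)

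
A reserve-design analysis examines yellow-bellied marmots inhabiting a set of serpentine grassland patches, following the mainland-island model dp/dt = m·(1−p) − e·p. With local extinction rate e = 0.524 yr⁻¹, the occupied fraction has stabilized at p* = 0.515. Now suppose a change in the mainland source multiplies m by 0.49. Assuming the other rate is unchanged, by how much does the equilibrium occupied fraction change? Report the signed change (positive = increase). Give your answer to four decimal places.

-0.1728

Balance m(1−p*) = e·p* gives m = e·p*/(1−p*) = 0.524×0.51500/0.48500 = 0.55641.
New p* = m/(m+e) = 0.27264/(0.27264+0.52400) = 0.34224.
Δp* = 0.34224 − 0.51500 = -0.17276.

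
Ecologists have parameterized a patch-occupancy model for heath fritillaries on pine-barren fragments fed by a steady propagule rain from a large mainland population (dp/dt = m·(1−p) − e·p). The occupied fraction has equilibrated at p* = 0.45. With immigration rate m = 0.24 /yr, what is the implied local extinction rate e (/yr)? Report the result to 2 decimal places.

0.29

At equilibrium m(1−p*) = e·p*, so e = m(1−p*)/p*.
e = 0.24 × 0.5500 / 0.45 = 0.2933.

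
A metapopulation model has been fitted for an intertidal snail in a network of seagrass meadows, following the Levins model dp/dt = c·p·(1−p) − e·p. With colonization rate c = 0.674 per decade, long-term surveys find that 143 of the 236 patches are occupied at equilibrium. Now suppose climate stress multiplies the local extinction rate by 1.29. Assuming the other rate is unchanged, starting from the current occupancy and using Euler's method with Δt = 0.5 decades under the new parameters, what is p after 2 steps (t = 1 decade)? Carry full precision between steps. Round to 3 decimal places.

0.565

Observed p* = 143/236 = 0.60593.
Balance c(1−p*) = e gives e = 0.674×(1 − 0.60593) = 0.26560.
Starting from p₀ = 0.60593; update p ← p + (dp/dt)·Δt with the new parameters.
t = 0.5: p = 0.60593 + (-0.02334) = 0.58260
t = 1: p = 0.58260 + (-0.01786) = 0.56474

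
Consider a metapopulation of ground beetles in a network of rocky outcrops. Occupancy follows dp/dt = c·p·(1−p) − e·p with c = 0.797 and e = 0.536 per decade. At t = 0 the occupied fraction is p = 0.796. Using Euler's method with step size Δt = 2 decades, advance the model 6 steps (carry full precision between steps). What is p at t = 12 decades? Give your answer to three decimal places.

0.320

Update rule: p ← p + [c·p·(1−p) − e·p]·Δt with Δt = 2.
  1  |  dp/dt·Δt = -0.594472  |  p_1 = 0.201528
  2  |  dp/dt·Δt = +0.040460  |  p_2 = 0.241988
  3  |  dp/dt·Δt = +0.032976  |  p_3 = 0.274964
  4  |  dp/dt·Δt = +0.023017  |  p_4 = 0.297980
  5  |  dp/dt·Δt = +0.014011  |  p_5 = 0.311991
  6  |  dp/dt·Δt = +0.007702  |  p_6 = 0.319693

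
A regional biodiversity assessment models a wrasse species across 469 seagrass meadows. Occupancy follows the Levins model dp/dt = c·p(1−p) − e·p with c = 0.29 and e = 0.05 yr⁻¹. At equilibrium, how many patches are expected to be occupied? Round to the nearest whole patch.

388

p* = 1 − e/c = 1 − 0.05/0.29 = 0.8276.
Expected occupied patches = N × p* = 469 × 0.8276 = 388.14 ≈ 388.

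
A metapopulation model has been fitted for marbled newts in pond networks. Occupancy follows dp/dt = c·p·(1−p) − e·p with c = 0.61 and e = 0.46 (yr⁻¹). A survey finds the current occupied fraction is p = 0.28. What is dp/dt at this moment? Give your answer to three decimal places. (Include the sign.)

Colonization term: c·p·(1−p) = 0.61×0.28×0.7200 = 0.12298.
Extinction term: e·p = 0.12880.
dp/dt = 0.12298 − 0.12880 = -0.00582.

-0.006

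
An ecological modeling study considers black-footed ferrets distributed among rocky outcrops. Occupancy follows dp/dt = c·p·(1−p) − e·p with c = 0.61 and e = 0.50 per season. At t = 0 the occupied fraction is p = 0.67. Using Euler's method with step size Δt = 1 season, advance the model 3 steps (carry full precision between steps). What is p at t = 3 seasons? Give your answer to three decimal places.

0.338

Update rule: p ← p + [c·p·(1−p) − e·p]·Δt with Δt = 1.
p: 0.67000 → 0.46987  (Δp = -0.20013)
p: 0.46987 → 0.38688  (Δp = -0.08299)
p: 0.38688 → 0.33814  (Δp = -0.04875)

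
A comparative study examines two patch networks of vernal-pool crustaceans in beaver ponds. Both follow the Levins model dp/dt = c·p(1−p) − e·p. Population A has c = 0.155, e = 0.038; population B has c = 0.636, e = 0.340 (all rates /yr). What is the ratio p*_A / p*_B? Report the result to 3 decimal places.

A: p*_A = 1 − 0.038/0.155 = 0.7548.
B: p*_B = 1 − 0.340/0.636 = 0.4654.
p*_A / p*_B = 0.7548/0.4654 = 1.6219.

1.622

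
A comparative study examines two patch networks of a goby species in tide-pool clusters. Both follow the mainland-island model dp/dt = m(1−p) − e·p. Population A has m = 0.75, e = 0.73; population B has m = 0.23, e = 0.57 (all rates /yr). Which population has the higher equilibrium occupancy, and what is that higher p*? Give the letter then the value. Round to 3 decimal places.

A: p*_A = m/(m+e) = 0.75/1.4800 = 0.5068.
B: p*_B = 0.23/0.8000 = 0.2875.
A is higher at 0.5068.

A, 0.507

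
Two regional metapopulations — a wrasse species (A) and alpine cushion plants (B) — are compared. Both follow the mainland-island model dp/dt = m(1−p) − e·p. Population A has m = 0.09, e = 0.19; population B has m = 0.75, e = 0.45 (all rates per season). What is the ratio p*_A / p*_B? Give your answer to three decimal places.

A: p*_A = m/(m+e) = 0.09/0.2800 = 0.3214.
B: p*_B = 0.75/1.2000 = 0.6250.
p*_A / p*_B = 0.3214/0.6250 = 0.5143.

0.514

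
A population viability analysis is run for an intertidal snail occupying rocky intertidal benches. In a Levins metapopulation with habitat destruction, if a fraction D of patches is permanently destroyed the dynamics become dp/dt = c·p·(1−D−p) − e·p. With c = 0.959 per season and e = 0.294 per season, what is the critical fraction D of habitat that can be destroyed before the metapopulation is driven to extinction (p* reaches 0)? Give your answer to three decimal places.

0.693

The nontrivial equilibrium is p* = (1−D) − e/c; extinction occurs when this hits zero.
So D_crit = 1 − e/c = 1 − 0.294/0.959 = 1 − 0.3066 = 0.6934.
Note this equals the original equilibrium occupancy — the Levins extinction-debt result.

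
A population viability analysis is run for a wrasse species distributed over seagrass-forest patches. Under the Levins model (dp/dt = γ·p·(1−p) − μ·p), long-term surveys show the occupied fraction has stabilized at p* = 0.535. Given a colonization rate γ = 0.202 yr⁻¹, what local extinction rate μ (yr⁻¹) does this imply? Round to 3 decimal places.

0.094

At equilibrium γ(1−p*) = μ.
μ = 0.202 × (1 − 0.535) = 0.202 × 0.4650 = 0.0939.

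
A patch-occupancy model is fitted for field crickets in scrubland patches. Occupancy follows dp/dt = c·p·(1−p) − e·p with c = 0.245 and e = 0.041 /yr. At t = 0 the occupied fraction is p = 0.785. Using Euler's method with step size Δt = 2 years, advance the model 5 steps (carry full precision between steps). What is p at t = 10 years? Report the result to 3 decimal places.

0.829

Update rule: p ← p + [c·p·(1−p) − e·p]·Δt with Δt = 2.
p: 0.78500 → 0.80333  (Δp = +0.01833)
p: 0.80333 → 0.81487  (Δp = +0.01154)
p: 0.81487 → 0.82197  (Δp = +0.00710)
p: 0.82197 → 0.82627  (Δp = +0.00430)
p: 0.82627 → 0.82886  (Δp = +0.00258)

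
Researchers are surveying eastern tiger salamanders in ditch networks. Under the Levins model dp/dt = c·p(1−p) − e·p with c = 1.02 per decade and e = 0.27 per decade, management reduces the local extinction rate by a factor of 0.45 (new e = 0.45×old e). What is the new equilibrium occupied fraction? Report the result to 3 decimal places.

Before: p* = 1 − 0.27/1.02 = 0.7353.
After the change, c = 1.02, e = 0.1215, so p* = 1 − 0.1215/1.02 = 0.8809.

0.881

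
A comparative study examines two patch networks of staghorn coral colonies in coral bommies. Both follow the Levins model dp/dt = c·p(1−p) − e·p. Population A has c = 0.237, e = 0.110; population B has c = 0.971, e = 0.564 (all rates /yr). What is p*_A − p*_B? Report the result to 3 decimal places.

A: p*_A = 1 − 0.110/0.237 = 0.5359.
B: p*_B = 1 − 0.564/0.971 = 0.4192.
p*_A − p*_B = 0.5359 − 0.4192 = 0.1167.

0.117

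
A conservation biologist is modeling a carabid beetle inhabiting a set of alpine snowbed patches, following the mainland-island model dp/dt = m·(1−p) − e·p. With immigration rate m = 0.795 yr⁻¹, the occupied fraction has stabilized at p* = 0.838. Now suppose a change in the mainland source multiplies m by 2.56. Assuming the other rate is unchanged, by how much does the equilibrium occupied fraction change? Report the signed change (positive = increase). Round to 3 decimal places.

Balance m(1−p*) = e·p* gives e = m(1−p*)/p* = 0.795×0.16200/0.83800 = 0.15369.
New p* = m/(m+e) = 2.03520/(2.03520+0.15369) = 0.92979.
Δp* = 0.92979 − 0.83800 = +0.09179.

0.092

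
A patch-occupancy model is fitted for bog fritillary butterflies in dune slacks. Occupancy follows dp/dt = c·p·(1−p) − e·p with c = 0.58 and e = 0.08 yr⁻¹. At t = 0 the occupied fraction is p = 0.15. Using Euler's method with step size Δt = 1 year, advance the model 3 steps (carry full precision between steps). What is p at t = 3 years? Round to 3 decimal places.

Update rule: p ← p + [c·p·(1−p) − e·p]·Δt with Δt = 1.
  1  |  dp/dt·Δt = +0.061950  |  p_1 = 0.211950
  2  |  dp/dt·Δt = +0.079920  |  p_2 = 0.291870
  3  |  dp/dt·Δt = +0.096526  |  p_3 = 0.388396

0.388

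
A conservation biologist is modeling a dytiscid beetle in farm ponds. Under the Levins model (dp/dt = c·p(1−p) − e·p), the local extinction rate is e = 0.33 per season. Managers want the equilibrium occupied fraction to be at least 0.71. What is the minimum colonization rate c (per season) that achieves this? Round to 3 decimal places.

p* = 1 − e/c ≥ 0.71 requires e/c ≤ 0.2900, i.e. c ≥ e/0.2900.
c_min = 0.33/0.2900 = 1.1379.

1.138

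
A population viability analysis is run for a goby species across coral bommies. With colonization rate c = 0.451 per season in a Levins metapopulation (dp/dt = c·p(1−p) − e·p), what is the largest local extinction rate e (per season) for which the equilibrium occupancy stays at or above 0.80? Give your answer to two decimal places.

0.09

1 − e/c ≥ 0.80 ⇒ e ≤ c(1 − 0.80) = 0.451 × 0.2000.
e_max = 0.0902.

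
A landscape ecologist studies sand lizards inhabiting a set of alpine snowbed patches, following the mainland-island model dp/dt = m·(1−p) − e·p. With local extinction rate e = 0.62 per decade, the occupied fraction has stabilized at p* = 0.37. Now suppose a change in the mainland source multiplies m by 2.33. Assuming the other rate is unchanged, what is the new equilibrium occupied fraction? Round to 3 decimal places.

0.578

Balance m(1−p*) = e·p* gives m = e·p*/(1−p*) = 0.62×0.37000/0.63000 = 0.36413.
New p* = m/(m+e) = 0.84842/(0.84842+0.62000) = 0.57778.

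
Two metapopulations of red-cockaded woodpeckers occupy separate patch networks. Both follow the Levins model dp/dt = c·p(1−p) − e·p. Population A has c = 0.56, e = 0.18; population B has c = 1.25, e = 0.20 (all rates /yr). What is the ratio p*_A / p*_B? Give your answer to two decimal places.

A: p*_A = 1 − 0.18/0.56 = 0.6786.
B: p*_B = 1 − 0.20/1.25 = 0.8400.
p*_A / p*_B = 0.6786/0.8400 = 0.8078.

0.81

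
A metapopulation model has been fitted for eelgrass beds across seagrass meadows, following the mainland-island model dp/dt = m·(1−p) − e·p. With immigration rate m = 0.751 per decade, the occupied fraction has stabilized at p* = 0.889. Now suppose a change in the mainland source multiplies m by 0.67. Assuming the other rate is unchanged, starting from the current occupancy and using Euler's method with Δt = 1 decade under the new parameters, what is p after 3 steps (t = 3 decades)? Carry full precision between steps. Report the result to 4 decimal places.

0.8459

Balance m(1−p*) = e·p* gives e = m(1−p*)/p* = 0.751×0.11100/0.88900 = 0.09377.
Starting from p₀ = 0.88900; update p ← p + (dp/dt)·Δt with the new parameters.
p: 0.88900 → 0.86149  (Δp = -0.02751)
p: 0.86149 → 0.85040  (Δp = -0.01109)
p: 0.85040 → 0.84593  (Δp = -0.00447)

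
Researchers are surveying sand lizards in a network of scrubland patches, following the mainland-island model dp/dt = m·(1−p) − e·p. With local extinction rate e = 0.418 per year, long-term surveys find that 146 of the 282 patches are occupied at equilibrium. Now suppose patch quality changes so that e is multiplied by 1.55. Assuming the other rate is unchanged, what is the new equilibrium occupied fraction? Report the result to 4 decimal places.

Observed p* = 146/282 = 0.51773.
Balance m(1−p*) = e·p* gives m = e·p*/(1−p*) = 0.418×0.51773/0.48227 = 0.44873.
New p* = m/(m+e) = 0.44873/(0.44873+0.64790) = 0.40919.

0.4092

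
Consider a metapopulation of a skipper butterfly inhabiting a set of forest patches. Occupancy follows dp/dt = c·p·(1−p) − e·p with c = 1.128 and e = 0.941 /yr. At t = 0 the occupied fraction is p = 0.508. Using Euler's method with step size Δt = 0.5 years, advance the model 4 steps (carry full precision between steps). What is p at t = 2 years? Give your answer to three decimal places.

0.289

Update rule: p ← p + [c·p·(1−p) − e·p]·Δt with Δt = 0.5.
step 1: Δp = -0.09805, p = 0.40995
step 2: Δp = -0.05645, p = 0.35349
step 3: Δp = -0.03742, p = 0.31607
step 4: Δp = -0.02679, p = 0.28928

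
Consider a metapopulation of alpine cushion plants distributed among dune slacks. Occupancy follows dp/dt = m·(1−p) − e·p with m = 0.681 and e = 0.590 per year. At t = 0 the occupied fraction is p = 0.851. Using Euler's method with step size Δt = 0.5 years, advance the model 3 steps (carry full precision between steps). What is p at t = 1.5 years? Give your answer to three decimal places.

Update rule: p ← p + [m·(1−p) − e·p]·Δt with Δt = 0.5.
t = 0.5: p = 0.85100 + (-0.20031) = 0.65069
t = 1: p = 0.65069 + (-0.07301) = 0.57768
t = 1.5: p = 0.57768 + (-0.02661) = 0.55106

0.551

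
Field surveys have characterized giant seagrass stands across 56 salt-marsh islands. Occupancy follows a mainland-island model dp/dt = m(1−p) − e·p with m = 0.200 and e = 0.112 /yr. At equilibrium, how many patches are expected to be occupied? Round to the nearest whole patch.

p* = m/(m+e) = 0.200/0.3120 = 0.6410.
Expected occupied patches = N × p* = 56 × 0.6410 = 35.90 ≈ 36.

36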